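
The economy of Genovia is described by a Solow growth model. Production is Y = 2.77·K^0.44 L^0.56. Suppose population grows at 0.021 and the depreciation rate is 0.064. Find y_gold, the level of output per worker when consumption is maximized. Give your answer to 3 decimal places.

The effective depreciation rate is n + δ = 0.021 + 0.064 = 0.085.
Golden rule sets MPK = n+δ: 0.44·2.77·k^(0.44−1) = 0.085, so k_gold = (0.44·2.77/0.085)^(1/0.56) ≈ 116.1991.
Output: y_gold = 2.77·k_gold^0.44 = 2.77·116.1991^0.44 ≈ 22.4476.

y_gold ≈ 22.448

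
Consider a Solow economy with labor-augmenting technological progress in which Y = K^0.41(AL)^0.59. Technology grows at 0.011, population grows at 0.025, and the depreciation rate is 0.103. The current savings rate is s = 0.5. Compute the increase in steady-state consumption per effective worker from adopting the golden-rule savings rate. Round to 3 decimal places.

Δc ≈ 0.034

The effective depreciation rate is n + g + δ = 0.025 + 0.011 + 0.103 = 0.139.
Current steady state (s = 0.5): k* = (0.5/0.139)^(1/0.59) ≈ 8.7558, y* = 8.7558^0.41 ≈ 2.4341, c* = (1−0.5)·2.4341 ≈ 1.2171.
Maximizing c = f(k) − (n+g+δ)·k gives f'(k) = n+g+δ, i.e. 0.41·k^(0.41−1) = 0.139, so k_gold = (0.41/0.139)^(1/0.59) ≈ 6.2549.
y_gold = 6.2549^0.41 ≈ 2.1206, c_gold = y_gold − 0.139·k_gold ≈ 1.2511.
Gain: Δc = 1.2511 − 1.2171 ≈ 0.0341.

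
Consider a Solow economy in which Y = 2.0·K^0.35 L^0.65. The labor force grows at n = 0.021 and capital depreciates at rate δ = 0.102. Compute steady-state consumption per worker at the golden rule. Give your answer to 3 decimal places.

c_gold ≈ 3.316

n + δ = 0.021 + 0.102 = 0.123.
At the golden rule the marginal product of capital equals n+δ: 0.35·2.0·k^(0.35−1) = 0.123. Solving, k_gold = (0.35·2.0/0.123)^(1/0.65) ≈ 14.5156.
y_gold = 2.0·14.5156^0.35 ≈ 5.1012.
c_gold = y_gold − (n+δ)·k_gold = 5.1012 − 0.123·14.5156 ≈ 3.3158.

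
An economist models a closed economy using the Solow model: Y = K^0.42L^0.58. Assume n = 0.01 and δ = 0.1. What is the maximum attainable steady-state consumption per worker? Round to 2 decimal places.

Break-even investment rate: n + δ = 0.01 + 0.1 = 0.11.
Setting f'(k) = n+δ gives 0.42·k^(0.42−1) = 0.11, hence k_gold = (0.42/0.11)^(1/0.58) ≈ 10.0740.
y_gold = 10.0740^0.42 ≈ 2.6384.
c_gold = y_gold − (n+δ)·k_gold = 2.6384 − 0.11·10.0740 ≈ 1.5303.

c_gold ≈ 1.53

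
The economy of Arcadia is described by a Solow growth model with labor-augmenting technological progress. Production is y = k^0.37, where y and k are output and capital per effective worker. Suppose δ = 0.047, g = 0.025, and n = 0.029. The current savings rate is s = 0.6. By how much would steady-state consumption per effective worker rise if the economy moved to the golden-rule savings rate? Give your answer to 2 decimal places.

The effective depreciation rate is n + g + δ = 0.029 + 0.025 + 0.047 = 0.101.
Current steady state (s = 0.6): k* = (0.6/0.101)^(1/0.63) ≈ 16.9161, y* = 16.9161^0.37 ≈ 2.8476, c* = (1−0.6)·2.8476 ≈ 1.1390.
Maximizing c = f(k) − (n+g+δ)·k gives f'(k) = n+g+δ, i.e. 0.37·k^(0.37−1) = 0.101, so k_gold = (0.37/0.101)^(1/0.63) ≈ 7.8532.
y_gold = 7.8532^0.37 ≈ 2.1437, c_gold = y_gold − 0.101·k_gold ≈ 1.3505.
Gain: Δc = 1.3505 − 1.1390 ≈ 0.2115.

Δc ≈ 0.21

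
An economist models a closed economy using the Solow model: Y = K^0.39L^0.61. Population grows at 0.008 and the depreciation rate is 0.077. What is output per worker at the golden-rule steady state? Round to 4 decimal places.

Capital per worker breaks even when investment replaces (n + δ)·k; here n + δ = 0.085.
Golden rule sets MPK = n+δ: 0.39·k^(0.39−1) = 0.085, so k_gold = (0.39/0.085)^(1/0.61) ≈ 12.1525.
Output: y_gold = k_gold^0.39 = 12.1525^0.39 ≈ 2.6486.

y_gold ≈ 2.6486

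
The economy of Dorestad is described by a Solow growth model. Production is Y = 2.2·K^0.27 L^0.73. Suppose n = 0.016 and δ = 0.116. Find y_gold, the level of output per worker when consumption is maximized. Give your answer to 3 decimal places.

The effective depreciation rate is n + δ = 0.016 + 0.116 = 0.132.
Golden rule sets MPK = n+δ: 0.27·2.2·k^(0.27−1) = 0.132, so k_gold = (0.27·2.2/0.132)^(1/0.73) ≈ 7.8490.
Output: y_gold = 2.2·k_gold^0.27 = 2.2·7.8490^0.27 ≈ 3.8373.

y_gold ≈ 3.837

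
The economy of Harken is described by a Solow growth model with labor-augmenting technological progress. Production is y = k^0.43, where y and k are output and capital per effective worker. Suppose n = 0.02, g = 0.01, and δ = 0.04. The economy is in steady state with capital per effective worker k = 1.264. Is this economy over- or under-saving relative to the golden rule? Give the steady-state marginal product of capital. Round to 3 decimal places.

Break-even investment rate: n + g + δ = 0.02 + 0.01 + 0.04 = 0.07.
MPK = 0.43·k^(0.43−1) = 0.43·1.264^(-0.57) ≈ 0.3762.
MPK > 0.07, so the economy is dynamically efficient (under-saving).

under-saving; MPK ≈ 0.376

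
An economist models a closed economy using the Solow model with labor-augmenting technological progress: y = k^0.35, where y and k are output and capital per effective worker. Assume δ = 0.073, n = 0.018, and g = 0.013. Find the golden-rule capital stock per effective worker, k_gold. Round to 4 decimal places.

Break-even investment rate: n + g + δ = 0.018 + 0.013 + 0.073 = 0.104.
At the golden rule the marginal product of capital equals n+g+δ: 0.35·k^(0.35−1) = 0.104. Solving, k_gold = (0.35/0.104)^(1/0.65) ≈ 6.4688.

k_gold ≈ 6.4688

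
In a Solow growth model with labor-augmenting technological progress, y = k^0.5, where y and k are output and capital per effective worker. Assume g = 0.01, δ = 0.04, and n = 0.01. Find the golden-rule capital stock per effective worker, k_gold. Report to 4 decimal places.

k_gold ≈ 69.4444

Break-even investment rate: n + g + δ = 0.01 + 0.01 + 0.04 = 0.06.
Setting f'(k) = n+g+δ gives 0.5·k^(0.5−1) = 0.06, hence k_gold = (0.5/0.06)^(1/0.5) ≈ 69.4444.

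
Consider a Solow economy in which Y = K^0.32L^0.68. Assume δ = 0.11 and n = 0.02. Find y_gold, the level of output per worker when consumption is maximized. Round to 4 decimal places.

The effective depreciation rate is n + δ = 0.02 + 0.11 = 0.13.
At the golden rule the marginal product of capital equals n+δ: 0.32·k^(0.32−1) = 0.13. Solving, k_gold = (0.32/0.13)^(1/0.68) ≈ 3.7610.
Output: y_gold = k_gold^0.32 = 3.7610^0.32 ≈ 1.5279.

y_gold ≈ 1.5279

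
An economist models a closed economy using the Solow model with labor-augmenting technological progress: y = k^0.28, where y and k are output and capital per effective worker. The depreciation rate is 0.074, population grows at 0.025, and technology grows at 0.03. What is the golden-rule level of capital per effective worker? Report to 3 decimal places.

k_gold ≈ 2.934

The effective depreciation rate is n + g + δ = 0.025 + 0.03 + 0.074 = 0.129.
At the golden rule the marginal product of capital equals n+g+δ: 0.28·k^(0.28−1) = 0.129. Solving, k_gold = (0.28/0.129)^(1/0.72) ≈ 2.9340.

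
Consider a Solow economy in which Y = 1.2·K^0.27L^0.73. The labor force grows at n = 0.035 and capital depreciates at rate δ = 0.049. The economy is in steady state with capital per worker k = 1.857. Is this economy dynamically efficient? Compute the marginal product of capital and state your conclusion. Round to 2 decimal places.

Capital per worker breaks even when investment replaces (n + δ)·k; here n + δ = 0.084.
MPK = 0.27·1.2·k^(0.27−1) = 0.27·1.2·1.857^(-0.73) ≈ 0.2062.
MPK > 0.084, so the economy is dynamically efficient (under-saving).

dynamically efficient; MPK ≈ 0.21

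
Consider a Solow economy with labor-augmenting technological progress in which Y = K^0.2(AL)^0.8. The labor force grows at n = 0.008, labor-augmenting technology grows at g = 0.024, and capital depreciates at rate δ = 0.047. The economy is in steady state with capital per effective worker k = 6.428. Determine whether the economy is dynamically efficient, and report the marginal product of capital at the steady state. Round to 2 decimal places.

Break-even investment rate: n + g + δ = 0.008 + 0.024 + 0.047 = 0.079.
MPK = 0.2·k^(0.2−1) = 0.2·6.428^(-0.8) ≈ 0.0451.
MPK < 0.079, so the economy is dynamically inefficient (over-saving).

dynamically inefficient; MPK ≈ 0.05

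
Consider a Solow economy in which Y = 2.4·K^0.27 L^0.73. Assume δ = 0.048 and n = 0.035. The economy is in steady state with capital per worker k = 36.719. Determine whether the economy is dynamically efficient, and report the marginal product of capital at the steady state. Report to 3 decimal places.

The effective depreciation rate is n + δ = 0.035 + 0.048 = 0.083.
MPK = 0.27·2.4·k^(0.27−1) = 0.27·2.4·36.719^(-0.73) ≈ 0.0467.
MPK < 0.083, so the economy is dynamically inefficient (over-saving).

dynamically inefficient; MPK ≈ 0.047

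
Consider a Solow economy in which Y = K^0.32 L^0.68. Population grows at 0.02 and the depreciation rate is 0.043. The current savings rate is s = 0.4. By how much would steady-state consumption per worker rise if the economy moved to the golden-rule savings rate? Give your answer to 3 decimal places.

Break-even investment rate: n + δ = 0.02 + 0.043 = 0.063.
Current steady state (s = 0.4): k* = (0.4/0.063)^(1/0.68) ≈ 15.1520, y* = 15.1520^0.32 ≈ 2.3864, c* = (1−0.4)·2.3864 ≈ 1.4319.
Golden rule sets MPK = n+δ: 0.32·k^(0.32−1) = 0.063, so k_gold = (0.32/0.063)^(1/0.68) ≈ 10.9133.
y_gold = 10.9133^0.32 ≈ 2.1486, c_gold = y_gold − 0.063·k_gold ≈ 1.4610.
Gain: Δc = 1.4610 − 1.4319 ≈ 0.0292.

Δc ≈ 0.029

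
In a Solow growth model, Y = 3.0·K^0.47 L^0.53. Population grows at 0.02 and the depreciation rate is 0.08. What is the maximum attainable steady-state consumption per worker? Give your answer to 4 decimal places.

Capital per worker breaks even when investment replaces (n + δ)·k; here n + δ = 0.1.
Setting f'(k) = n+δ gives 0.47·3.0·k^(0.47−1) = 0.1, hence k_gold = (0.47·3.0/0.1)^(1/0.53) ≈ 147.3459.
y_gold = 3.0·147.3459^0.47 ≈ 31.3502.
c_gold = y_gold − (n+δ)·k_gold = 31.3502 − 0.1·147.3459 ≈ 16.6156.

c_gold ≈ 16.6156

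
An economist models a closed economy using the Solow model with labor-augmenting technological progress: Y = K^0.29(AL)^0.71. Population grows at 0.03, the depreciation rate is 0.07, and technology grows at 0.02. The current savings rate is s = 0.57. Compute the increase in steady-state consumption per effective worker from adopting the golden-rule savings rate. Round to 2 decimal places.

The effective depreciation rate is n + g + δ = 0.03 + 0.02 + 0.07 = 0.12.
Current steady state (s = 0.57): k* = (0.57/0.12)^(1/0.71) ≈ 8.9761, y* = 8.9761^0.29 ≈ 1.8897, c* = (1−0.57)·1.8897 ≈ 0.8126.
Golden rule sets MPK = n+g+δ: 0.29·k^(0.29−1) = 0.12, so k_gold = (0.29/0.12)^(1/0.71) ≈ 3.4653.
y_gold = 3.4653^0.29 ≈ 1.4339, c_gold = y_gold − 0.12·k_gold ≈ 1.0181.
Gain: Δc = 1.0181 − 0.8126 ≈ 0.2055.

Δc ≈ 0.21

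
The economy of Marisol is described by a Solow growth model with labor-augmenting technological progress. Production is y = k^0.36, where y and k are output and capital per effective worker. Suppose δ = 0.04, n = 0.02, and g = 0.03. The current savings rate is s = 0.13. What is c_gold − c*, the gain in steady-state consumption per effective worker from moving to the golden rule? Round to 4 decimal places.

Break-even investment rate: n + g + δ = 0.02 + 0.03 + 0.04 = 0.09.
Current steady state (s = 0.13): k* = (0.13/0.09)^(1/0.64) ≈ 1.7764, y* = 1.7764^0.36 ≈ 1.2298, c* = (1−0.13)·1.2298 ≈ 1.0699.
Setting f'(k) = n+g+δ gives 0.36·k^(0.36−1) = 0.09, hence k_gold = (0.36/0.09)^(1/0.64) ≈ 8.7241.
y_gold = 8.7241^0.36 ≈ 2.1810, c_gold = y_gold − 0.09·k_gold ≈ 1.3958.
Gain: Δc = 1.3958 − 1.0699 ≈ 0.3259.

Δc ≈ 0.3259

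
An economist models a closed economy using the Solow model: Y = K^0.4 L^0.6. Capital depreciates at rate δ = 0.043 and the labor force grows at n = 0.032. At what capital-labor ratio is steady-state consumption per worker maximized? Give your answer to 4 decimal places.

k_gold ≈ 16.2804

Break-even investment rate: n + δ = 0.032 + 0.043 = 0.075.
At the golden rule the marginal product of capital equals n+δ: 0.4·k^(0.4−1) = 0.075. Solving, k_gold = (0.4/0.075)^(1/0.6) ≈ 16.2804.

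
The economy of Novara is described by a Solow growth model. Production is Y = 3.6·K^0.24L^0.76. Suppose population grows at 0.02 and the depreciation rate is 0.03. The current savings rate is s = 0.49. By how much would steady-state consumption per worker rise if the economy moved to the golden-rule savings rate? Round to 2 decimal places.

Break-even investment rate: n + δ = 0.02 + 0.03 = 0.05.
Current steady state (s = 0.49): k* = (0.49·3.6/0.05)^(1/0.76) ≈ 108.6981, y* = 3.6·108.6981^0.24 ≈ 11.0916, c* = (1−0.49)·11.0916 ≈ 5.6567.
Golden rule sets MPK = n+δ: 0.24·3.6·k^(0.24−1) = 0.05, so k_gold = (0.24·3.6/0.05)^(1/0.76) ≈ 42.4959.
y_gold = 3.6·42.4959^0.24 ≈ 8.8533, c_gold = y_gold − 0.05·k_gold ≈ 6.7285.
Gain: Δc = 6.7285 − 5.6567 ≈ 1.0718.

Δc ≈ 1.07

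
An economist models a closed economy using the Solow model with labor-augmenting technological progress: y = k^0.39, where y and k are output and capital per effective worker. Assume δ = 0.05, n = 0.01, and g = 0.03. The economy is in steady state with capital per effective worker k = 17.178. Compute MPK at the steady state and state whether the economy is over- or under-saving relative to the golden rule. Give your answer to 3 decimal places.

n + g + δ = 0.01 + 0.03 + 0.05 = 0.09.
MPK = 0.39·k^(0.39−1) = 0.39·17.178^(-0.61) ≈ 0.0688.
MPK < 0.09, so the economy is dynamically inefficient (over-saving).

over-saving; MPK ≈ 0.069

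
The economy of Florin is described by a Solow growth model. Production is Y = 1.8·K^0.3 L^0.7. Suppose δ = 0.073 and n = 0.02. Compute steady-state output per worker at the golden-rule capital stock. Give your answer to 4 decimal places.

n + δ = 0.02 + 0.073 = 0.093.
Golden rule sets MPK = n+δ: 0.3·1.8·k^(0.3−1) = 0.093, so k_gold = (0.3·1.8/0.093)^(1/0.7) ≈ 12.3396.
Output: y_gold = 1.8·k_gold^0.3 = 1.8·12.3396^0.3 ≈ 3.8253.

y_gold ≈ 3.8253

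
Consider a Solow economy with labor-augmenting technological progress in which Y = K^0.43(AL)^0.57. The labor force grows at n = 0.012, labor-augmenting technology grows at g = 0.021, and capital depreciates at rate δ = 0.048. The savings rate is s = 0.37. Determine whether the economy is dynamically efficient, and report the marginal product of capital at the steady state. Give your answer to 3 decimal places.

Capital per effective worker breaks even when investment replaces (n + g + δ)·k; here n + g + δ = 0.081.
Steady-state k*: s·k^0.43 = 0.081·k gives k* = (0.37/0.081)^(1/0.57) ≈ 14.3680.
MPK = 0.43·14.3680^(-0.57) ≈ 0.0941.
MPK > n+g+δ = 0.081, so the economy is dynamically efficient (under-saving).

dynamically efficient; MPK ≈ 0.094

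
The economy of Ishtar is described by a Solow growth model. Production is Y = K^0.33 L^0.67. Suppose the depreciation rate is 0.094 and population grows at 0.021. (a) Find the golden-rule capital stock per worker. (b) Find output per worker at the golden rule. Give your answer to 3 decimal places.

(a) k_gold ≈ 4.823; (b) y_gold ≈ 1.681

Break-even investment rate: n + δ = 0.021 + 0.094 = 0.115.
At the golden rule the marginal product of capital equals n+δ: 0.33·k^(0.33−1) = 0.115. Solving, k_gold = (0.33/0.115)^(1/0.67) ≈ 4.8229.
y_gold = 4.8229^0.33 ≈ 1.6807.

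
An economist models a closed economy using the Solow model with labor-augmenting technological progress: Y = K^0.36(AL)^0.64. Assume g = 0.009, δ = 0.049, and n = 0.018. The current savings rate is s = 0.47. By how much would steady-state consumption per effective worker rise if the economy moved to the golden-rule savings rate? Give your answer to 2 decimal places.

Δc ≈ 0.06

n + g + δ = 0.018 + 0.009 + 0.049 = 0.076.
Current steady state (s = 0.47): k* = (0.47/0.076)^(1/0.64) ≈ 17.2338, y* = 17.2338^0.36 ≈ 2.7867, c* = (1−0.47)·2.7867 ≈ 1.4770.
Maximizing c = f(k) − (n+g+δ)·k gives f'(k) = n+g+δ, i.e. 0.36·k^(0.36−1) = 0.076, so k_gold = (0.36/0.076)^(1/0.64) ≈ 11.3619.
y_gold = 11.3619^0.36 ≈ 2.3986, c_gold = y_gold − 0.076·k_gold ≈ 1.5351.
Gain: Δc = 1.5351 − 1.4770 ≈ 0.0581.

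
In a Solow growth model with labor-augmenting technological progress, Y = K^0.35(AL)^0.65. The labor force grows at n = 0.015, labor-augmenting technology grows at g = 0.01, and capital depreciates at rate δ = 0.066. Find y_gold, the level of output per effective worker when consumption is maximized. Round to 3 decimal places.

y_gold ≈ 2.065

The effective depreciation rate is n + g + δ = 0.015 + 0.01 + 0.066 = 0.091.
Maximizing c = f(k) − (n+g+δ)·k gives f'(k) = n+g+δ, i.e. 0.35·k^(0.35−1) = 0.091, so k_gold = (0.35/0.091)^(1/0.65) ≈ 7.9440.
Output: y_gold = k_gold^0.35 = 7.9440^0.35 ≈ 2.0654.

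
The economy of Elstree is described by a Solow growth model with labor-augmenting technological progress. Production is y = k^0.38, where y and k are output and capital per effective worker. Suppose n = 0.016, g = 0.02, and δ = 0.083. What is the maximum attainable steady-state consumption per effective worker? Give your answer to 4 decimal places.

c_gold ≈ 1.2631

n + g + δ = 0.016 + 0.02 + 0.083 = 0.119.
Maximizing c = f(k) − (n+g+δ)·k gives f'(k) = n+g+δ, i.e. 0.38·k^(0.38−1) = 0.119, so k_gold = (0.38/0.119)^(1/0.62) ≈ 6.5056.
y_gold = 6.5056^0.38 ≈ 2.0373.
c_gold = y_gold − (n+g+δ)·k_gold = 2.0373 − 0.119·6.5056 ≈ 1.2631.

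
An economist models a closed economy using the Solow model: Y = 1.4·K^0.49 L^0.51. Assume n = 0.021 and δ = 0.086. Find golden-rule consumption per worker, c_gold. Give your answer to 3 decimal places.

c_gold ≈ 4.256

Capital per worker breaks even when investment replaces (n + δ)·k; here n + δ = 0.107.
Maximizing c = f(k) − (n+δ)·k gives f'(k) = n+δ, i.e. 0.49·1.4·k^(0.49−1) = 0.107, so k_gold = (0.49·1.4/0.107)^(1/0.51) ≈ 38.2152.
y_gold = 1.4·38.2152^0.49 ≈ 8.3449.
c_gold = y_gold − (n+δ)·k_gold = 8.3449 − 0.107·38.2152 ≈ 4.2559.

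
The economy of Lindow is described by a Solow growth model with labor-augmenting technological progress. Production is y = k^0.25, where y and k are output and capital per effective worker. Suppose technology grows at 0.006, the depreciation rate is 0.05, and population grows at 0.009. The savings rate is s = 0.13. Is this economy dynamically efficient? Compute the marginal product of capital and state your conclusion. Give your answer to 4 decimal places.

n + g + δ = 0.009 + 0.006 + 0.05 = 0.065.
Steady-state k*: s·k^0.25 = 0.065·k gives k* = (0.13/0.065)^(1/0.75) ≈ 2.5198.
MPK = 0.25·2.5198^(-0.75) ≈ 0.1250.
MPK > n+g+δ = 0.065, so the economy is dynamically efficient (under-saving).

dynamically efficient; MPK ≈ 0.1250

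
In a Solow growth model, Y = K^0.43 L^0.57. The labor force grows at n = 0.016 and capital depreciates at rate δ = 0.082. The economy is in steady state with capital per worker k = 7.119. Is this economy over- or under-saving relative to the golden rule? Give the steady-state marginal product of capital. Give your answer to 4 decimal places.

Break-even investment rate: n + δ = 0.016 + 0.082 = 0.098.
MPK = 0.43·k^(0.43−1) = 0.43·7.119^(-0.57) ≈ 0.1405.
MPK > 0.098, so the economy is dynamically efficient (under-saving).

under-saving; MPK ≈ 0.1405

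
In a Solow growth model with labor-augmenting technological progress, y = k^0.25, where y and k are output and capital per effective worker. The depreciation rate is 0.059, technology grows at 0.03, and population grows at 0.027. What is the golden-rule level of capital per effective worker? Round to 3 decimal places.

Capital per effective worker breaks even when investment replaces (n + g + δ)·k; here n + g + δ = 0.116.
Golden rule sets MPK = n+g+δ: 0.25·k^(0.25−1) = 0.116, so k_gold = (0.25/0.116)^(1/0.75) ≈ 2.7838.

k_gold ≈ 2.784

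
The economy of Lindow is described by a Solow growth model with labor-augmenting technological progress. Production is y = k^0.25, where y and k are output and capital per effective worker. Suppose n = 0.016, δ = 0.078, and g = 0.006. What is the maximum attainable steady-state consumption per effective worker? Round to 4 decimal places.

c_gold ≈ 1.0179

Break-even investment rate: n + g + δ = 0.016 + 0.006 + 0.078 = 0.1.
Golden rule sets MPK = n+g+δ: 0.25·k^(0.25−1) = 0.1, so k_gold = (0.25/0.1)^(1/0.75) ≈ 3.3930.
y_gold = 3.3930^0.25 ≈ 1.3572.
c_gold = y_gold − (n+g+δ)·k_gold = 1.3572 − 0.1·3.3930 ≈ 1.0179.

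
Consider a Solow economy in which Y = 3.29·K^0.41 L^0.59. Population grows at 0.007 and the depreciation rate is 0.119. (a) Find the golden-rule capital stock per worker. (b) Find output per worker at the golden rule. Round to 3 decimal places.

n + δ = 0.007 + 0.119 = 0.126.
At the golden rule the marginal product of capital equals n+δ: 0.41·3.29·k^(0.41−1) = 0.126. Solving, k_gold = (0.41·3.29/0.126)^(1/0.59) ≈ 55.6033.
y_gold = 3.29·55.6033^0.41 ≈ 17.0878.

(a) k_gold ≈ 55.603; (b) y_gold ≈ 17.088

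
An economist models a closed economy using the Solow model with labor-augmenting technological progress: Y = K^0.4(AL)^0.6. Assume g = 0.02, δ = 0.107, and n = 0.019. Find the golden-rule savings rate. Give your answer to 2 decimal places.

s_gold = 0.40

Break-even investment rate: n + g + δ = 0.019 + 0.02 + 0.107 = 0.146.
At the golden rule MPK = n+g+δ, and in any Cobb-Douglas steady state s = (n+g+δ)·k/y = MPK·k/y = capital's share 0.4.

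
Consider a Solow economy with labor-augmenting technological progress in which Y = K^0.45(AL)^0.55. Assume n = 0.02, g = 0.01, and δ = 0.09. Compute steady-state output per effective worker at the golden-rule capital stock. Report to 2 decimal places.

y_gold ≈ 2.95

Break-even investment rate: n + g + δ = 0.02 + 0.01 + 0.09 = 0.12.
At the golden rule the marginal product of capital equals n+g+δ: 0.45·k^(0.45−1) = 0.12. Solving, k_gold = (0.45/0.12)^(1/0.55) ≈ 11.0584.
Output: y_gold = k_gold^0.45 = 11.0584^0.45 ≈ 2.9489.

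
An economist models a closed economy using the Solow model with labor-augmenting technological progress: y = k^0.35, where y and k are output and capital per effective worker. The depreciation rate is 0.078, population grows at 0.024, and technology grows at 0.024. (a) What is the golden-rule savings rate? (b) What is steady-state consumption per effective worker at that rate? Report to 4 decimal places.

The effective depreciation rate is n + g + δ = 0.024 + 0.024 + 0.078 = 0.126.
For Cobb-Douglas, s_gold equals capital's share: s_gold = 0.35.
Golden rule sets MPK = n+g+δ: 0.35·k^(0.35−1) = 0.126, so k_gold = (0.35/0.126)^(1/0.65) ≈ 4.8152.
y_gold = 4.8152^0.35 ≈ 1.7335; c_gold = (1−0.35)·y_gold ≈ 1.1267.

(a) s_gold = 0.3500; (b) c_gold ≈ 1.1267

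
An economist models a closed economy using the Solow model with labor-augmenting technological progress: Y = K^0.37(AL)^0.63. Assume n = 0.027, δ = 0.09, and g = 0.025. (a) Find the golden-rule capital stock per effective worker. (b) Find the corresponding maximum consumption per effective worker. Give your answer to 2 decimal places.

The effective depreciation rate is n + g + δ = 0.027 + 0.025 + 0.09 = 0.142.
Setting f'(k) = n+g+δ gives 0.37·k^(0.37−1) = 0.142, hence k_gold = (0.37/0.142)^(1/0.63) ≈ 4.5728.
y_gold = 4.5728^0.37 ≈ 1.7550; c_gold = y_gold − 0.142·k_gold ≈ 1.1056.

(a) k_gold ≈ 4.57; (b) c_gold ≈ 1.11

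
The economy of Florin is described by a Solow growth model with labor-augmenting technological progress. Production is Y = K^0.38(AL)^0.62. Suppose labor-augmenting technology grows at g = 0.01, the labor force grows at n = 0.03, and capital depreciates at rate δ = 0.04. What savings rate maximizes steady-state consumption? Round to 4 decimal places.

s_gold = 0.3800

Capital per effective worker breaks even when investment replaces (n + g + δ)·k; here n + g + δ = 0.08.
At the golden rule MPK = n+g+δ, and in any Cobb-Douglas steady state s = (n+g+δ)·k/y = MPK·k/y = capital's share 0.38.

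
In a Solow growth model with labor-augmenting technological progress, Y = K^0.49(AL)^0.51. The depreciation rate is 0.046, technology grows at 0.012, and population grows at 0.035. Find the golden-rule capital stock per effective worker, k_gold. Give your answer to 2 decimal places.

k_gold ≈ 26.01

Break-even investment rate: n + g + δ = 0.035 + 0.012 + 0.046 = 0.093.
Maximizing c = f(k) − (n+g+δ)·k gives f'(k) = n+g+δ, i.e. 0.49·k^(0.49−1) = 0.093, so k_gold = (0.49/0.093)^(1/0.51) ≈ 26.0090.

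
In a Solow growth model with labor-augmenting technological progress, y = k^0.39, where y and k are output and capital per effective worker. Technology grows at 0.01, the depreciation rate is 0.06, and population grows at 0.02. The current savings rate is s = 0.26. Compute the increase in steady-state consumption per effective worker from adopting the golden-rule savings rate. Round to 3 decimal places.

The effective depreciation rate is n + g + δ = 0.02 + 0.01 + 0.06 = 0.09.
Current steady state (s = 0.26): k* = (0.26/0.09)^(1/0.61) ≈ 5.6924, y* = 5.6924^0.39 ≈ 1.9705, c* = (1−0.26)·1.9705 ≈ 1.4581.
Setting f'(k) = n+g+δ gives 0.39·k^(0.39−1) = 0.09, hence k_gold = (0.39/0.09)^(1/0.61) ≈ 11.0655.
y_gold = 11.0655^0.39 ≈ 2.5536, c_gold = y_gold − 0.09·k_gold ≈ 1.5577.
Gain: Δc = 1.5577 − 1.4581 ≈ 0.0995.

Δc ≈ 0.100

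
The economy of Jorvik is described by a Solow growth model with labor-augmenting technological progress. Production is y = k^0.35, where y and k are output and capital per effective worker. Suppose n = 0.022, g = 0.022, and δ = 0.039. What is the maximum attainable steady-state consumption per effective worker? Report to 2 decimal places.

n + g + δ = 0.022 + 0.022 + 0.039 = 0.083.
Setting f'(k) = n+g+δ gives 0.35·k^(0.35−1) = 0.083, hence k_gold = (0.35/0.083)^(1/0.65) ≈ 9.1521.
y_gold = 9.1521^0.35 ≈ 2.1704.
c_gold = y_gold − (n+g+δ)·k_gold = 2.1704 − 0.083·9.1521 ≈ 1.4107.

c_gold ≈ 1.41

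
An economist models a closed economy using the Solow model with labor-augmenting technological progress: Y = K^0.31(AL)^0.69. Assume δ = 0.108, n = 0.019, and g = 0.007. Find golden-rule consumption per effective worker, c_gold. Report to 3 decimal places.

c_gold ≈ 1.006

n + g + δ = 0.019 + 0.007 + 0.108 = 0.134.
Setting f'(k) = n+g+δ gives 0.31·k^(0.31−1) = 0.134, hence k_gold = (0.31/0.134)^(1/0.69) ≈ 3.3722.
y_gold = 3.3722^0.31 ≈ 1.4576.
c_gold = y_gold − (n+g+δ)·k_gold = 1.4576 − 0.134·3.3722 ≈ 1.0058.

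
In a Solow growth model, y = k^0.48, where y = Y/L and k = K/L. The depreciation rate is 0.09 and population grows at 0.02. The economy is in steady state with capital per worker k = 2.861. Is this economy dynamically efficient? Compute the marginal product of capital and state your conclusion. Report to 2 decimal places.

Capital per worker breaks even when investment replaces (n + δ)·k; here n + δ = 0.11.
MPK = 0.48·k^(0.48−1) = 0.48·2.861^(-0.52) ≈ 0.2779.
MPK > 0.11, so the economy is dynamically efficient (under-saving).

dynamically efficient; MPK ≈ 0.28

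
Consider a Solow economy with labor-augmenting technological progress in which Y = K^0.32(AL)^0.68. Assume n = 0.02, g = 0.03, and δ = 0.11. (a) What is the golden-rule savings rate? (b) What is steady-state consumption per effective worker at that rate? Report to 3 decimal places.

(a) s_gold = 0.320; (b) c_gold ≈ 0.942

Capital per effective worker breaks even when investment replaces (n + g + δ)·k; here n + g + δ = 0.16.
For Cobb-Douglas, s_gold equals capital's share: s_gold = 0.32.
At the golden rule the marginal product of capital equals n+g+δ: 0.32·k^(0.32−1) = 0.16. Solving, k_gold = (0.32/0.16)^(1/0.68) ≈ 2.7713.
y_gold = 2.7713^0.32 ≈ 1.3857; c_gold = (1−0.32)·y_gold ≈ 0.9423.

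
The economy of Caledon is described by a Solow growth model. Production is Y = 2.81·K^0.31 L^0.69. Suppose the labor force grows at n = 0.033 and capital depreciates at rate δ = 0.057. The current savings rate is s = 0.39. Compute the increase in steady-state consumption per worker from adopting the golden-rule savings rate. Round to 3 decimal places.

Δc ≈ 0.107

Capital per worker breaks even when investment replaces (n + δ)·k; here n + δ = 0.09.
Current steady state (s = 0.39): k* = (0.39·2.81/0.09)^(1/0.69) ≈ 37.4308, y* = 2.81·37.4308^0.31 ≈ 8.6379, c* = (1−0.39)·8.6379 ≈ 5.2691.
Maximizing c = f(k) − (n+δ)·k gives f'(k) = n+δ, i.e. 0.31·2.81·k^(0.31−1) = 0.09, so k_gold = (0.31·2.81/0.09)^(1/0.69) ≈ 26.8369.
y_gold = 2.81·26.8369^0.31 ≈ 7.7914, c_gold = y_gold − 0.09·k_gold ≈ 5.3760.
Gain: Δc = 5.3760 − 5.2691 ≈ 0.1069.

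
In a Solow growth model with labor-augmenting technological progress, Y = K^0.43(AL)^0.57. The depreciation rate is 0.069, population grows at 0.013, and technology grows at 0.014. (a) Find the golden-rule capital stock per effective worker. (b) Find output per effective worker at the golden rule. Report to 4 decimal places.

(a) k_gold ≈ 13.8820; (b) y_gold ≈ 3.0992

The effective depreciation rate is n + g + δ = 0.013 + 0.014 + 0.069 = 0.096.
Maximizing c = f(k) − (n+g+δ)·k gives f'(k) = n+g+δ, i.e. 0.43·k^(0.43−1) = 0.096, so k_gold = (0.43/0.096)^(1/0.57) ≈ 13.8820.
y_gold = 13.8820^0.43 ≈ 3.0992.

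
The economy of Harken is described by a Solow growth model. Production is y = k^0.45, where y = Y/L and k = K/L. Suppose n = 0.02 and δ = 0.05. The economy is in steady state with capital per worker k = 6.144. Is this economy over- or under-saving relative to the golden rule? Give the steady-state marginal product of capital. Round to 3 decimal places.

under-saving; MPK ≈ 0.166

The effective depreciation rate is n + δ = 0.02 + 0.05 = 0.07.
MPK = 0.45·k^(0.45−1) = 0.45·6.144^(-0.55) ≈ 0.1658.
MPK > 0.07, so the economy is dynamically efficient (under-saving).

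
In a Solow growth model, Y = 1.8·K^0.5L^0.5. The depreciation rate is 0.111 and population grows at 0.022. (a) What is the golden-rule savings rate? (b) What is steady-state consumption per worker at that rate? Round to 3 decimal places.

(a) s_gold = 0.500; (b) c_gold ≈ 6.090

Capital per worker breaks even when investment replaces (n + δ)·k; here n + δ = 0.133.
For Cobb-Douglas, s_gold equals capital's share: s_gold = 0.5.
Setting f'(k) = n+δ gives 0.5·1.8·k^(0.5−1) = 0.133, hence k_gold = (0.5·1.8/0.133)^(1/0.5) ≈ 45.7912.
y_gold = 1.8·45.7912^0.5 ≈ 12.1805; c_gold = (1−0.5)·y_gold ≈ 6.0902.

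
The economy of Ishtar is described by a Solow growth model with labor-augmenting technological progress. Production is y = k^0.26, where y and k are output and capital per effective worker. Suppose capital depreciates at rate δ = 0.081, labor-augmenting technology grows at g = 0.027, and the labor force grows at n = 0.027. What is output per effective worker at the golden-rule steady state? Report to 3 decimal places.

y_gold ≈ 1.259

Capital per effective worker breaks even when investment replaces (n + g + δ)·k; here n + g + δ = 0.135.
Maximizing c = f(k) − (n+g+δ)·k gives f'(k) = n+g+δ, i.e. 0.26·k^(0.26−1) = 0.135, so k_gold = (0.26/0.135)^(1/0.74) ≈ 2.4246.
Output: y_gold = k_gold^0.26 = 2.4246^0.26 ≈ 1.2590.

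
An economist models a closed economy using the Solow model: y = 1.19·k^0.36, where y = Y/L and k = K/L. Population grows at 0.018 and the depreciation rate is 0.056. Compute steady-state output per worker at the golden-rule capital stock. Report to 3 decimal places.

n + δ = 0.018 + 0.056 = 0.074.
At the golden rule the marginal product of capital equals n+δ: 0.36·1.19·k^(0.36−1) = 0.074. Solving, k_gold = (0.36·1.19/0.074)^(1/0.64) ≈ 15.5450.
Output: y_gold = 1.19·k_gold^0.36 = 1.19·15.5450^0.36 ≈ 3.1954.

y_gold ≈ 3.195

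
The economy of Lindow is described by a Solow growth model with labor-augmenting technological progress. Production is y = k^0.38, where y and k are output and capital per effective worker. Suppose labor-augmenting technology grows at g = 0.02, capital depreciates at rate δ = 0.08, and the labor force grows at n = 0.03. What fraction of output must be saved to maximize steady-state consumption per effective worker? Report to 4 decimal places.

Break-even investment rate: n + g + δ = 0.03 + 0.02 + 0.08 = 0.13.
At the golden rule MPK = n+g+δ, and in any Cobb-Douglas steady state s = (n+g+δ)·k/y = MPK·k/y = capital's share 0.38.

s_gold = 0.3800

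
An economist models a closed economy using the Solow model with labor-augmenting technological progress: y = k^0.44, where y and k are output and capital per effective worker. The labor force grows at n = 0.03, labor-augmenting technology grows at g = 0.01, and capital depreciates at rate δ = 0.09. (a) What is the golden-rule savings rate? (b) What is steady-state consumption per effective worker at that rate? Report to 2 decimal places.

(a) s_gold = 0.44; (b) c_gold ≈ 1.46

Break-even investment rate: n + g + δ = 0.03 + 0.01 + 0.09 = 0.13.
For Cobb-Douglas, s_gold equals capital's share: s_gold = 0.44.
Maximizing c = f(k) − (n+g+δ)·k gives f'(k) = n+g+δ, i.e. 0.44·k^(0.44−1) = 0.13, so k_gold = (0.44/0.13)^(1/0.56) ≈ 8.8217.
y_gold = 8.8217^0.44 ≈ 2.6064; c_gold = (1−0.44)·y_gold ≈ 1.4596.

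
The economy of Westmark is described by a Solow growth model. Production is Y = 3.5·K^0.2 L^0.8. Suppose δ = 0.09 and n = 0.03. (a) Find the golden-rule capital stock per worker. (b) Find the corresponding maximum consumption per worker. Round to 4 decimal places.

(a) k_gold ≈ 9.0656; (b) c_gold ≈ 4.3515

The effective depreciation rate is n + δ = 0.03 + 0.09 = 0.12.
Setting f'(k) = n+δ gives 0.2·3.5·k^(0.2−1) = 0.12, hence k_gold = (0.2·3.5/0.12)^(1/0.8) ≈ 9.0656.
y_gold = 3.5·9.0656^0.2 ≈ 5.4394; c_gold = y_gold − 0.12·k_gold ≈ 4.3515.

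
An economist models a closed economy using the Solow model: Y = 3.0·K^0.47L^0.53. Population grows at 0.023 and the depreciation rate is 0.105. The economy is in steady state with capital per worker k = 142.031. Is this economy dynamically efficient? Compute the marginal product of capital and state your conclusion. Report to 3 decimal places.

n + δ = 0.023 + 0.105 = 0.128.
MPK = 0.47·3.0·k^(0.47−1) = 0.47·3.0·142.031^(-0.53) ≈ 0.1020.
MPK < 0.128, so the economy is dynamically inefficient (over-saving).

dynamically inefficient; MPK ≈ 0.102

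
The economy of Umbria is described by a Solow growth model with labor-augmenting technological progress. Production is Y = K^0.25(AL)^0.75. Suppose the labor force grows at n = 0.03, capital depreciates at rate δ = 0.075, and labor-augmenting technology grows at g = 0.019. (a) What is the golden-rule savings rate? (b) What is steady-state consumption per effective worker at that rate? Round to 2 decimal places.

(a) s_gold = 0.25; (b) c_gold ≈ 0.95

Capital per effective worker breaks even when investment replaces (n + g + δ)·k; here n + g + δ = 0.124.
For Cobb-Douglas, s_gold equals capital's share: s_gold = 0.25.
At the golden rule the marginal product of capital equals n+g+δ: 0.25·k^(0.25−1) = 0.124. Solving, k_gold = (0.25/0.124)^(1/0.75) ≈ 2.5470.
y_gold = 2.5470^0.25 ≈ 1.2633; c_gold = (1−0.25)·y_gold ≈ 0.9475.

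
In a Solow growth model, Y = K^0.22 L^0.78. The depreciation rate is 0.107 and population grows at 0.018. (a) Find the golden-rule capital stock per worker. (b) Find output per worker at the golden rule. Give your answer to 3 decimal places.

(a) k_gold ≈ 2.064; (b) y_gold ≈ 1.173

n + δ = 0.018 + 0.107 = 0.125.
Maximizing c = f(k) − (n+δ)·k gives f'(k) = n+δ, i.e. 0.22·k^(0.22−1) = 0.125, so k_gold = (0.22/0.125)^(1/0.78) ≈ 2.0642.
y_gold = 2.0642^0.22 ≈ 1.1729.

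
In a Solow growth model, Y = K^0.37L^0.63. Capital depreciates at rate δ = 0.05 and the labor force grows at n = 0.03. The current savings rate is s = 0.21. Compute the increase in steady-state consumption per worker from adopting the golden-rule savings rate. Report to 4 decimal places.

Capital per worker breaks even when investment replaces (n + δ)·k; here n + δ = 0.08.
Current steady state (s = 0.21): k* = (0.21/0.08)^(1/0.63) ≈ 4.6268, y* = 4.6268^0.37 ≈ 1.7626, c* = (1−0.21)·1.7626 ≈ 1.3925.
Setting f'(k) = n+δ gives 0.37·k^(0.37−1) = 0.08, hence k_gold = (0.37/0.08)^(1/0.63) ≈ 11.3693.
y_gold = 11.3693^0.37 ≈ 2.4582, c_gold = y_gold − 0.08·k_gold ≈ 1.5487.
Gain: Δc = 1.5487 − 1.3925 ≈ 0.1562.

Δc ≈ 0.1562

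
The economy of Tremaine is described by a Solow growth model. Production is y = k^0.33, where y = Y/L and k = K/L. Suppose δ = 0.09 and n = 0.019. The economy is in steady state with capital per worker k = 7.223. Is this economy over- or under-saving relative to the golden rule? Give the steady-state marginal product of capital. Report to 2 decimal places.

Break-even investment rate: n + δ = 0.019 + 0.09 = 0.109.
MPK = 0.33·k^(0.33−1) = 0.33·7.223^(-0.67) ≈ 0.0877.
MPK < 0.109, so the economy is dynamically inefficient (over-saving).

over-saving; MPK ≈ 0.09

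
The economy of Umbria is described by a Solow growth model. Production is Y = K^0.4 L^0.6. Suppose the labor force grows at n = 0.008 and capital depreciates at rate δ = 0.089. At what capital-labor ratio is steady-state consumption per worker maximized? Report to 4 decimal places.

Capital per worker breaks even when investment replaces (n + δ)·k; here n + δ = 0.097.
Golden rule sets MPK = n+δ: 0.4·k^(0.4−1) = 0.097, so k_gold = (0.4/0.097)^(1/0.6) ≈ 10.6043.

k_gold ≈ 10.6043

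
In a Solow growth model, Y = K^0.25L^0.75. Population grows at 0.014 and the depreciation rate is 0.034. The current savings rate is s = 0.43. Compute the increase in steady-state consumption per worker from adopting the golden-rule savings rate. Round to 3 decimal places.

Δc ≈ 0.116

The effective depreciation rate is n + δ = 0.014 + 0.034 = 0.048.
Current steady state (s = 0.43): k* = (0.43/0.048)^(1/0.75) ≈ 18.6053, y* = 18.6053^0.25 ≈ 2.0769, c* = (1−0.43)·2.0769 ≈ 1.1838.
Golden rule sets MPK = n+δ: 0.25·k^(0.25−1) = 0.048, so k_gold = (0.25/0.048)^(1/0.75) ≈ 9.0281.
y_gold = 9.0281^0.25 ≈ 1.7334, c_gold = y_gold − 0.048·k_gold ≈ 1.3001.
Gain: Δc = 1.3001 − 1.1838 ≈ 0.1162.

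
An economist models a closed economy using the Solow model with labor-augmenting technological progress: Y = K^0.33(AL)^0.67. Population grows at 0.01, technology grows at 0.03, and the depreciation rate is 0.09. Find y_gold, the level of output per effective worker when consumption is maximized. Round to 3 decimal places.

The effective depreciation rate is n + g + δ = 0.01 + 0.03 + 0.09 = 0.13.
Maximizing c = f(k) − (n+g+δ)·k gives f'(k) = n+g+δ, i.e. 0.33·k^(0.33−1) = 0.13, so k_gold = (0.33/0.13)^(1/0.67) ≈ 4.0164.
Output: y_gold = k_gold^0.33 = 4.0164^0.33 ≈ 1.5822.

y_gold ≈ 1.582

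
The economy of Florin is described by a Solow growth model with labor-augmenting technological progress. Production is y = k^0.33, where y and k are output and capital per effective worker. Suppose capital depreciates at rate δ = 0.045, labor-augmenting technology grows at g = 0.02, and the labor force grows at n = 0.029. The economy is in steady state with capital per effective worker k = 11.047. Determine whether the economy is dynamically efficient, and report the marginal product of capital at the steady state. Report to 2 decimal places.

dynamically inefficient; MPK ≈ 0.07

Capital per effective worker breaks even when investment replaces (n + g + δ)·k; here n + g + δ = 0.094.
MPK = 0.33·k^(0.33−1) = 0.33·11.047^(-0.67) ≈ 0.0660.
MPK < 0.094, so the economy is dynamically inefficient (over-saving).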